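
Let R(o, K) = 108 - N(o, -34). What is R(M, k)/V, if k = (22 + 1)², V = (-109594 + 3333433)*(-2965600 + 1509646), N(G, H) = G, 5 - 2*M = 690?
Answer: -901/9387522574812 ≈ -9.5978e-11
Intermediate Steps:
M = -685/2 (M = 5/2 - ½*690 = 5/2 - 345 = -685/2 ≈ -342.50)
V = -4693761287406 (V = 3223839*(-1455954) = -4693761287406)
k = 529 (k = 23² = 529)
R(o, K) = 108 - o
R(M, k)/V = (108 - 1*(-685/2))/(-4693761287406) = (108 + 685/2)*(-1/4693761287406) = (901/2)*(-1/4693761287406) = -901/9387522574812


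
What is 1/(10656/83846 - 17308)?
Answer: -41923/725597956 ≈ -5.7777e-5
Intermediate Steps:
1/(10656/83846 - 17308) = 1/(10656*(1/83846) - 17308) = 1/(5328/41923 - 17308) = 1/(-725597956/41923) = -41923/725597956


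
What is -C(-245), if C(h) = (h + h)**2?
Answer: -240100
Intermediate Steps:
C(h) = 4*h**2 (C(h) = (2*h)**2 = 4*h**2)
-C(-245) = -4*(-245)**2 = -4*60025 = -1*240100 = -240100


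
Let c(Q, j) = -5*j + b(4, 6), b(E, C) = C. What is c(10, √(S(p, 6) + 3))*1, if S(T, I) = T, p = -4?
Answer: 6 - 5*I ≈ 6.0 - 5.0*I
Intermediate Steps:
c(Q, j) = 6 - 5*j (c(Q, j) = -5*j + 6 = 6 - 5*j)
c(10, √(S(p, 6) + 3))*1 = (6 - 5*√(-4 + 3))*1 = (6 - 5*I)*1 = 6 - 5*I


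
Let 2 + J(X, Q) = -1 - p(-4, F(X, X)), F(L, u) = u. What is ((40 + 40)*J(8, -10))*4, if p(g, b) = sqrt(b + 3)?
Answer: -960 - 320*sqrt(11) ≈ -2021.3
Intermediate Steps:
p(g, b) = sqrt(3 + b)
J(X, Q) = -3 - sqrt(3 + X) (J(X, Q) = -2 + (-1 - sqrt(3 + X)) = -3 - sqrt(3 + X))
((40 + 40)*J(8, -10))*4 = ((40 + 40)*(-3 - sqrt(3 + 8)))*4 = (80*(-3 - sqrt(11)))*4 = (-240 - 80*sqrt(11))*4 = -960 - 320*sqrt(11)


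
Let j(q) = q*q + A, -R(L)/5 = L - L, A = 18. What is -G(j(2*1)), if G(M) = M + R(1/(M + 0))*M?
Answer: -22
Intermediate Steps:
R(L) = 0 (R(L) = -5*(L - L) = -5*0 = 0)
j(q) = 18 + q² (j(q) = q*q + 18 = q² + 18 = 18 + q²)
G(M) = M (G(M) = M + 0*M = M + 0 = M)
-G(j(2*1)) = -(18 + (2*1)²) = -(18 + 2²) = -(18 + 4) = -1*22 = -22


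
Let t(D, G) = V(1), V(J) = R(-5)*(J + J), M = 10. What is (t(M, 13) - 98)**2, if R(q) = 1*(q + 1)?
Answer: 11236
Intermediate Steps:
R(q) = 1 + q (R(q) = 1*(1 + q) = 1 + q)
V(J) = -8*J (V(J) = (1 - 5)*(J + J) = -8*J)
t(D, G) = -8 (t(D, G) = -8*1 = -8)
(t(M, 13) - 98)**2 = (-8 - 98)**2 = (-106)**2 = 11236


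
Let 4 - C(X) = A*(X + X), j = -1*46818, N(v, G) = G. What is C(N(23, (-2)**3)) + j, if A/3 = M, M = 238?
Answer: -35390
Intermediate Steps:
A = 714 (A = 3*238 = 714)
j = -46818
C(X) = 4 - 1428*X (C(X) = 4 - 714*(X + X) = 4 - 714*2*X = 4 - 1428*X)
C(N(23, (-2)**3)) + j = (4 - 1428*(-2)**3) - 46818 = (4 - 1428*(-8)) - 46818 = (4 + 11424) - 46818 = 11428 - 46818 = -35390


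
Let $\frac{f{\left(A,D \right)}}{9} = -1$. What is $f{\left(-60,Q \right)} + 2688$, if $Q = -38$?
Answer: $2679$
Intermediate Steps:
$f{\left(A,D \right)} = -9$ ($f{\left(A,D \right)} = 9 \left(-1\right) = -9$)
$f{\left(-60,Q \right)} + 2688 = -9 + 2688 = 2679$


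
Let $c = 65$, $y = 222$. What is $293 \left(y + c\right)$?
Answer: $84091$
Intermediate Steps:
$293 \left(y + c\right) = 293 \left(222 + 65\right) = 293 \cdot 287 = 84091$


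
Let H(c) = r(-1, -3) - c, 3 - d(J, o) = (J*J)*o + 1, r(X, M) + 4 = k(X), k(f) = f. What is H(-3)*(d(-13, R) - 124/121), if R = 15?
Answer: 613234/121 ≈ 5068.0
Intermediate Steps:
r(X, M) = -4 + X
d(J, o) = 2 - o*J² (d(J, o) = 3 - ((J*J)*o + 1) = 3 - (J²*o + 1) = 3 - (o*J² + 1) = 3 - (1 + o*J²) = 3 + (-1 - o*J²) = 2 - o*J²)
H(c) = -5 - c (H(c) = (-4 - 1) - c = -5 - c)
H(-3)*(d(-13, R) - 124/121) = (-5 - 1*(-3))*((2 - 1*15*(-13)²) - 124/121) = (-5 + 3)*((2 - 1*15*169) - 124/121) = -2*((2 - 2535) - 1*124/121) = -2*(-2533 - 124/121) = -2*(-306617/121) = 613234/121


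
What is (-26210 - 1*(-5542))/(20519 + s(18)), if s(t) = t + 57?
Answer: -10334/10297 ≈ -1.0036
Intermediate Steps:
s(t) = 57 + t
(-26210 - 1*(-5542))/(20519 + s(18)) = (-26210 - 1*(-5542))/(20519 + (57 + 18)) = (-26210 + 5542)/(20519 + 75) = -20668/20594 = -20668*1/20594 = -10334/10297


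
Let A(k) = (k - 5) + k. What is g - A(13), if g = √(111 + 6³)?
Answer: -21 + √327 ≈ -2.9169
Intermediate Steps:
g = √327 (g = √(111 + 216) = √327 ≈ 18.083)
A(k) = -5 + 2*k (A(k) = (-5 + k) + k = -5 + 2*k)
g - A(13) = √327 - (-5 + 2*13) = √327 - (-5 + 26) = √327 - 1*21 = √327 - 21 = -21 + √327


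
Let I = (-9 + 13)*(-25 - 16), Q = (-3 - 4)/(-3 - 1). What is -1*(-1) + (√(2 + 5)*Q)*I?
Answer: 1 - 287*√7 ≈ -758.33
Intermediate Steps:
Q = 7/4 (Q = -7/(-4) = -7*(-¼) = 7/4 ≈ 1.7500)
I = -164 (I = 4*(-41) = -164)
-1*(-1) + (√(2 + 5)*Q)*I = -1*(-1) + (√(2 + 5)*(7/4))*(-164) = 1 + (√7*(7/4))*(-164) = 1 + (7*√7/4)*(-164) = 1 - 287*√7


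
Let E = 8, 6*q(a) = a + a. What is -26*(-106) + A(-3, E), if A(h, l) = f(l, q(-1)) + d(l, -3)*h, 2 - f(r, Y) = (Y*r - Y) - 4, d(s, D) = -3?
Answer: 8320/3 ≈ 2773.3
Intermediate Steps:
q(a) = a/3 (q(a) = (a + a)/6 = (2*a)/6 = a/3)
f(r, Y) = 6 + Y - Y*r (f(r, Y) = 2 - ((Y*r - Y) - 4) = 2 - ((-Y + Y*r) - 4) = 2 - (-4 - Y + Y*r) = 2 + (4 + Y - Y*r) = 6 + Y - Y*r)
A(h, l) = 17/3 - 3*h + l/3 (A(h, l) = (6 + (⅓)*(-1) - (⅓)*(-1)*l) - 3*h = (6 - ⅓ - 1*(-⅓)*l) - 3*h = (6 - ⅓ + l/3) - 3*h = (17/3 + l/3) - 3*h = 17/3 - 3*h + l/3)
-26*(-106) + A(-3, E) = -26*(-106) + (17/3 - 3*(-3) + (⅓)*8) = 2756 + (17/3 + 9 + 8/3) = 2756 + 52/3 = 8320/3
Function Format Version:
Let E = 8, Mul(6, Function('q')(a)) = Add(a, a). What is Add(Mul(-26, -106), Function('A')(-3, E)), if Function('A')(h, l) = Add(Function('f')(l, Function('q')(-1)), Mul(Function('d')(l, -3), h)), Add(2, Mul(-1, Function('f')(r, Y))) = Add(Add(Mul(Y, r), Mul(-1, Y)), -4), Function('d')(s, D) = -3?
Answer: Rational(8320, 3) ≈ 2773.3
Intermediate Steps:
Function('q')(a) = Mul(Rational(1, 3), a) (Function('q')(a) = Mul(Rational(1, 6), Add(a, a)) = Mul(Rational(1, 6), Mul(2, a)) = Mul(Rational(1, 3), a))
Function('f')(r, Y) = Add(6, Y, Mul(-1, Y, r)) (Function('f')(r, Y) = Add(2, Mul(-1, Add(Add(Mul(Y, r), Mul(-1, Y)), -4))) = Add(2, Mul(-1, Add(Add(Mul(-1, Y), Mul(Y, r)), -4))) = Add(2, Mul(-1, Add(-4, Mul(-1, Y), Mul(Y, r)))) = Add(2, Add(4, Y, Mul(-1, Y, r))) = Add(6, Y, Mul(-1, Y, r)))
Function('A')(h, l) = Add(Rational(17, 3), Mul(-3, h), Mul(Rational(1, 3), l)) (Function('A')(h, l) = Add(Add(6, Mul(Rational(1, 3), -1), Mul(-1, Mul(Rational(1, 3), -1), l)), Mul(-3, h)) = Add(Add(6, Rational(-1, 3), Mul(-1, Rational(-1, 3), l)), Mul(-3, h)) = Add(Add(6, Rational(-1, 3), Mul(Rational(1, 3), l)), Mul(-3, h)) = Add(Add(Rational(17, 3), Mul(Rational(1, 3), l)), Mul(-3, h)) = Add(Rational(17, 3), Mul(-3, h), Mul(Rational(1, 3), l)))
Add(Mul(-26, -106), Function('A')(-3, E)) = Add(Mul(-26, -106), Add(Rational(17, 3), Mul(-3, -3), Mul(Rational(1, 3), 8))) = Add(2756, Add(Rational(17, 3), 9, Rational(8, 3))) = Add(2756, Rational(52, 3)) = Rational(8320, 3)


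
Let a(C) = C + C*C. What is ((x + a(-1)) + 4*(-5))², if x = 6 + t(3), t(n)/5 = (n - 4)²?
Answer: 81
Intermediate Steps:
t(n) = 5*(-4 + n)² (t(n) = 5*(n - 4)² = 5*(-4 + n)²)
a(C) = C + C²
x = 11 (x = 6 + 5*(-4 + 3)² = 6 + 5*(-1)² = 6 + 5*1 = 6 + 5 = 11)
((x + a(-1)) + 4*(-5))² = ((11 - (1 - 1)) + 4*(-5))² = ((11 - 1*0) - 20)² = ((11 + 0) - 20)² = (11 - 20)² = (-9)² = 81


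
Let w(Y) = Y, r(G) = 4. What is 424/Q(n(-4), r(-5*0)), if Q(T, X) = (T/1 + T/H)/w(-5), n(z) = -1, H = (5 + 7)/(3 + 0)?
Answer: 1696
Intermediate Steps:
H = 4 (H = 12/3 = 12*(⅓) = 4)
Q(T, X) = -T/4 (Q(T, X) = (T/1 + T/4)/(-5) = (T*1 + T*(¼))*(-⅕) = (T + T/4)*(-⅕) = (5*T/4)*(-⅕) = -T/4)
424/Q(n(-4), r(-5*0)) = 424/((-¼*(-1))) = 424/(¼) = 424*4 = 1696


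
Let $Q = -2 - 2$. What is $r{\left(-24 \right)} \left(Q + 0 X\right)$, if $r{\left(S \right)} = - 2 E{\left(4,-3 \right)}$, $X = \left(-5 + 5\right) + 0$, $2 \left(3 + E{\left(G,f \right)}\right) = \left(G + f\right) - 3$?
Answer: $-32$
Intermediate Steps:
$E{\left(G,f \right)} = - \frac{9}{2} + \frac{G}{2} + \frac{f}{2}$ ($E{\left(G,f \right)} = -3 + \frac{\left(G + f\right) - 3}{2} = -3 + \frac{-3 + G + f}{2} = -3 + \left(- \frac{3}{2} + \frac{G}{2} + \frac{f}{2}\right) = - \frac{9}{2} + \frac{G}{2} + \frac{f}{2}$)
$X = 0$ ($X = 0 + 0 = 0$)
$Q = -4$ ($Q = -2 - 2 = -4$)
$r{\left(S \right)} = 8$ ($r{\left(S \right)} = - 2 \left(- \frac{9}{2} + \frac{1}{2} \cdot 4 + \frac{1}{2} \left(-3\right)\right) = - 2 \left(- \frac{9}{2} + 2 - \frac{3}{2}\right) = \left(-2\right) \left(-4\right) = 8$)
$r{\left(-24 \right)} \left(Q + 0 X\right) = 8 \left(-4 + 0 \cdot 0\right) = 8 \left(-4 + 0\right) = 8 \left(-4\right) = -32$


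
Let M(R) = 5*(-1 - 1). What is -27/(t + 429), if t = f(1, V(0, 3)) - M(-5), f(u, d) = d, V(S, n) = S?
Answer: -27/439 ≈ -0.061503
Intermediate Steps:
M(R) = -10 (M(R) = 5*(-2) = -10)
t = 10 (t = 0 - 1*(-10) = 0 + 10 = 10)
-27/(t + 429) = -27/(10 + 429) = -27/439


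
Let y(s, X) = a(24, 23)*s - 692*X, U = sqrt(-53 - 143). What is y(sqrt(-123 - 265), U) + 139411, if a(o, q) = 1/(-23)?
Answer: 139411 - 9688*I - 2*I*sqrt(97)/23 ≈ 1.3941e+5 - 9688.9*I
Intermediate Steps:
a(o, q) = -1/23
U = 14*I (U = sqrt(-196) = 14*I ≈ 14.0*I)
y(s, X) = -692*X - s/23 (y(s, X) = -s/23 - 692*X = -692*X - s/23)
y(sqrt(-123 - 265), U) + 139411 = (-9688*I - sqrt(-123 - 265)/23) + 139411 = (-9688*I - 2*I*sqrt(97)/23) + 139411 = 139411 - 9688*I - 2*I*sqrt(97)/23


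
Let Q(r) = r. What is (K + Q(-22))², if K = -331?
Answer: 124609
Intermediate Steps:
(K + Q(-22))² = (-331 - 22)² = (-353)² = 124609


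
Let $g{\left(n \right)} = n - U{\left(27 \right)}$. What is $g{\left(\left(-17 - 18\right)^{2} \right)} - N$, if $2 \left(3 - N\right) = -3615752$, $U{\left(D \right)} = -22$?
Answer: $-1806632$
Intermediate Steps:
$N = 1807879$ ($N = 3 - -1807876 = 3 + 1807876 = 1807879$)
$g{\left(n \right)} = 22 + n$ ($g{\left(n \right)} = n - -22 = n + 22 = 22 + n$)
$g{\left(\left(-17 - 18\right)^{2} \right)} - N = \left(22 + \left(-17 - 18\right)^{2}\right) - 1807879 = \left(22 + \left(-35\right)^{2}\right) - 1807879 = \left(22 + 1225\right) - 1807879 = 1247 - 1807879 = -1806632$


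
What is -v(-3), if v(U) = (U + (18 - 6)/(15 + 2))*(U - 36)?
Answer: -1521/17 ≈ -89.471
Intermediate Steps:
v(U) = (-36 + U)*(12/17 + U) (v(U) = (U + 12/17)*(-36 + U) = (12/17 + U)*(-36 + U) = (-36 + U)*(12/17 + U))
-v(-3) = -(-432/17 + (-3)² - 600/17*(-3)) = -(-432/17 + 9 + 1800/17) = -1*1521/17 = -1521/17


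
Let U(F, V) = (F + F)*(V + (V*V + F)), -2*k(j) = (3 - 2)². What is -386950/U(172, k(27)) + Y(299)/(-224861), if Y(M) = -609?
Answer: -6212427358/948945543 ≈ -6.5467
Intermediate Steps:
k(j) = -½ (k(j) = -(3 - 2)²/2 = -½*1² = -½*1 = -½)
U(F, V) = 2*F*(F + V + V²) (U(F, V) = (2*F)*(V + (V² + F)) = (2*F)*(V + (F + V²)) = (2*F)*(F + V + V²) = 2*F*(F + V + V²))
-386950/U(172, k(27)) + Y(299)/(-224861) = -386950*1/(344*(172 - ½ + (-½)²)) - 609/(-224861) = -386950*1/(344*(172 - ½ + ¼)) - 609*(-1/224861) = -386950/(2*172*(687/4)) + 87/32123 = -386950/59082 + 87/32123 = -386950*1/59082 + 87/32123 = -193475/29541 + 87/32123 = -6212427358/948945543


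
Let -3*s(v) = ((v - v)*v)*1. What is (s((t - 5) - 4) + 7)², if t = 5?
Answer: 49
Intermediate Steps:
s(v) = 0 (s(v) = -(v - v)*v/3 = -0*v/3 = -0 = -⅓*0 = 0)
(s((t - 5) - 4) + 7)² = (0 + 7)² = 7² = 49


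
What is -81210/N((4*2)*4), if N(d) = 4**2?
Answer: -40605/8 ≈ -5075.6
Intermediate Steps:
N(d) = 16
-81210/N((4*2)*4) = -81210/16 = -81210*1/16 = -40605/8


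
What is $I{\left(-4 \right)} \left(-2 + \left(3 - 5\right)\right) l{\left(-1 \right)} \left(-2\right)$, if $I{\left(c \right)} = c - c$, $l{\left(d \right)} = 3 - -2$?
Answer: $0$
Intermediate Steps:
$l{\left(d \right)} = 5$ ($l{\left(d \right)} = 3 + 2 = 5$)
$I{\left(c \right)} = 0$
$I{\left(-4 \right)} \left(-2 + \left(3 - 5\right)\right) l{\left(-1 \right)} \left(-2\right) = 0 \left(-2 + \left(3 - 5\right)\right) 5 \left(-2\right) = 0 \left(-2 - 2\right) 5 \left(-2\right) = 0 \left(\left(-4\right) 5\right) \left(-2\right) = 0 \left(-20\right) \left(-2\right) = 0 \left(-2\right) = 0$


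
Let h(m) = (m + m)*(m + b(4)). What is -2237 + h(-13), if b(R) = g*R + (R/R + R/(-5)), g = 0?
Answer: -9521/5 ≈ -1904.2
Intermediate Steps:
b(R) = 1 - R/5 (b(R) = 0*R + (R/R + R/(-5)) = 0 + (1 + R*(-⅕)) = 0 + (1 - R/5) = 1 - R/5)
h(m) = 2*m*(⅕ + m) (h(m) = (m + m)*(m + (1 - ⅕*4)) = (2*m)*(m + (1 - ⅘)) = (2*m)*(m + ⅕) = (2*m)*(⅕ + m) = 2*m*(⅕ + m))
-2237 + h(-13) = -2237 + (⅖)*(-13)*(1 + 5*(-13)) = -2237 + (⅖)*(-13)*(1 - 65) = -2237 + (⅖)*(-13)*(-64) = -2237 + 1664/5 = -9521/5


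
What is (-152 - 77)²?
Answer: 52441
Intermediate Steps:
(-152 - 77)² = (-229)² = 52441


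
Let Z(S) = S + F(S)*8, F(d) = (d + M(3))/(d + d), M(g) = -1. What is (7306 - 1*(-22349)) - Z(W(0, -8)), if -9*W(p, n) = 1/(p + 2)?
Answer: 532423/18 ≈ 29579.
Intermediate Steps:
F(d) = (-1 + d)/(2*d) (F(d) = (d - 1)/(d + d) = (-1 + d)/((2*d)) = (-1 + d)*(1/(2*d)) = (-1 + d)/(2*d))
W(p, n) = -1/(9*(2 + p)) (W(p, n) = -1/(9*(p + 2)) = -1/(9*(2 + p)))
Z(S) = S + 4*(-1 + S)/S (Z(S) = S + ((-1 + S)/(2*S))*8 = S + 4*(-1 + S)/S)
(7306 - 1*(-22349)) - Z(W(0, -8)) = (7306 - 1*(-22349)) - (4 - 1/(18 + 9*0) - 4/((-1/(18 + 9*0)))) = (7306 + 22349) - (4 - 1/(18 + 0) - 4/((-1/(18 + 0)))) = 29655 - (4 - 1/18 - 4/((-1/18))) = 29655 - (4 - 1*1/18 - 4/((-1*1/18))) = 29655 - (4 - 1/18 - 4/(-1/18)) = 29655 - (4 - 1/18 - 4*(-18)) = 29655 - (4 - 1/18 + 72) = 29655 - 1*1367/18 = 29655 - 1367/18 = 532423/18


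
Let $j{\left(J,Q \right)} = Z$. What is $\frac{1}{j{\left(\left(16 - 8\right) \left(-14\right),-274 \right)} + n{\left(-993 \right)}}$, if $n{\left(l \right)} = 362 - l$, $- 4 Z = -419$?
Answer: $\frac{4}{5839} \approx 0.00068505$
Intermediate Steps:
$Z = \frac{419}{4}$ ($Z = \left(- \frac{1}{4}\right) \left(-419\right) = \frac{419}{4} \approx 104.75$)
$j{\left(J,Q \right)} = \frac{419}{4}$
$\frac{1}{j{\left(\left(16 - 8\right) \left(-14\right),-274 \right)} + n{\left(-993 \right)}} = \frac{1}{\frac{419}{4} + \left(362 - -993\right)} = \frac{1}{\frac{419}{4} + \left(362 + 993\right)} = \frac{1}{\frac{419}{4} + 1355} = \frac{1}{\frac{5839}{4}} = \frac{4}{5839}$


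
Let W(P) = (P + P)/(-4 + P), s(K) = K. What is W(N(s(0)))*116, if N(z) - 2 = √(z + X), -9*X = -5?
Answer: -9512/31 - 2784*√5/31 ≈ -507.65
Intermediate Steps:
X = 5/9 (X = -⅑*(-5) = 5/9 ≈ 0.55556)
N(z) = 2 + √(5/9 + z) (N(z) = 2 + √(z + 5/9) = 2 + √(5/9 + z))
W(P) = 2*P/(-4 + P) (W(P) = (2*P)/(-4 + P) = 2*P/(-4 + P))
W(N(s(0)))*116 = (2*(2 + √(5 + 9*0)/3)/(-4 + (2 + √(5 + 9*0)/3)))*116 = (2*(2 + √(5 + 0)/3)/(-4 + (2 + √(5 + 0)/3)))*116 = (2*(2 + √5/3)/(-4 + (2 + √5/3)))*116 = (2*(2 + √5/3)/(-2 + √5/3))*116 = 232*(2 + √5/3)/(-2 + √5/3)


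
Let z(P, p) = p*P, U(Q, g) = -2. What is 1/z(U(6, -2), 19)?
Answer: -1/38 ≈ -0.026316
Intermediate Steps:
z(P, p) = P*p
1/z(U(6, -2), 19) = 1/(-2*19) = 1/(-38) = -1/38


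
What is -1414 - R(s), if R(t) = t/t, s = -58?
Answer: -1415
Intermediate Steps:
R(t) = 1
-1414 - R(s) = -1414 - 1*1 = -1414 - 1 = -1415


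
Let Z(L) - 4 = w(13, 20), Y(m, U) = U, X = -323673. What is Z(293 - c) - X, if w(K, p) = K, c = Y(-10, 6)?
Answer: 323690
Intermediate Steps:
c = 6
Z(L) = 17 (Z(L) = 4 + 13 = 17)
Z(293 - c) - X = 17 - 1*(-323673) = 17 + 323673 = 323690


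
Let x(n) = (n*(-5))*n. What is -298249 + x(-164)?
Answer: -432729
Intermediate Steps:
x(n) = -5*n² (x(n) = (-5*n)*n = -5*n²)
-298249 + x(-164) = -298249 - 5*(-164)² = -298249 - 5*26896 = -298249 - 134480 = -432729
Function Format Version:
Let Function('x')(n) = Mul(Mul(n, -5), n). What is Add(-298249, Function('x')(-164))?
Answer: -432729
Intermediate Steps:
Function('x')(n) = Mul(-5, Pow(n, 2)) (Function('x')(n) = Mul(Mul(-5, n), n) = Mul(-5, Pow(n, 2)))
Add(-298249, Function('x')(-164)) = Add(-298249, Mul(-5, Pow(-164, 2))) = Add(-298249, Mul(-5, 26896)) = Add(-298249, -134480) = -432729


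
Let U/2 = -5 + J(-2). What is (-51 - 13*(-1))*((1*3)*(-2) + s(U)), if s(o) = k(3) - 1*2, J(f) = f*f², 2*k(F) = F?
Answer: 247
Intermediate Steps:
k(F) = F/2
J(f) = f³
U = -26 (U = 2*(-5 + (-2)³) = 2*(-5 - 8) = 2*(-13) = -26)
s(o) = -½ (s(o) = (½)*3 - 1*2 = 3/2 - 2 = -½)
(-51 - 13*(-1))*((1*3)*(-2) + s(U)) = (-51 - 13*(-1))*((1*3)*(-2) - ½) = (-51 - 1*(-13))*(3*(-2) - ½) = (-51 + 13)*(-6 - ½) = -38*(-13/2) = 247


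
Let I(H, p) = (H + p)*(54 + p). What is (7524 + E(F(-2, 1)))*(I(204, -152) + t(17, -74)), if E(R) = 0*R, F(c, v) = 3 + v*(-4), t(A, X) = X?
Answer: -38899080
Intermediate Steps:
I(H, p) = (54 + p)*(H + p)
F(c, v) = 3 - 4*v
E(R) = 0
(7524 + E(F(-2, 1)))*(I(204, -152) + t(17, -74)) = (7524 + 0)*(((-152)² + 54*204 + 54*(-152) + 204*(-152)) - 74) = 7524*((23104 + 11016 - 8208 - 31008) - 74) = 7524*(-5096 - 74) = 7524*(-5170) = -38899080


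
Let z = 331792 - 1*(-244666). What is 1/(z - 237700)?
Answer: 1/338758 ≈ 2.9520e-6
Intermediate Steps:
z = 576458 (z = 331792 + 244666 = 576458)
1/(z - 237700) = 1/(576458 - 237700) = 1/338758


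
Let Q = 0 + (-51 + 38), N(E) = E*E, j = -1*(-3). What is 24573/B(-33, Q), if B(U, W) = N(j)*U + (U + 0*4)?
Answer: -8191/110 ≈ -74.464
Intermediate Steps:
j = 3
N(E) = E²
Q = -13 (Q = 0 - 13 = -13)
B(U, W) = 10*U (B(U, W) = 3²*U + (U + 0*4) = 9*U + (U + 0) = 9*U + U = 10*U)
24573/B(-33, Q) = 24573/((10*(-33))) = 24573/(-330) = 24573*(-1/330) = -8191/110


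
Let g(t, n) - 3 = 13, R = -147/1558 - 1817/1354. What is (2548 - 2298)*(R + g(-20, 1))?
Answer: 1920161750/527383 ≈ 3640.9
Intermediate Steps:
R = -757481/527383 (R = -147*1/1558 - 1817*1/1354 = -147/1558 - 1817/1354 = -757481/527383 ≈ -1.4363)
g(t, n) = 16 (g(t, n) = 3 + 13 = 16)
(2548 - 2298)*(R + g(-20, 1)) = (2548 - 2298)*(-757481/527383 + 16) = 250*(7680647/527383) = 1920161750/527383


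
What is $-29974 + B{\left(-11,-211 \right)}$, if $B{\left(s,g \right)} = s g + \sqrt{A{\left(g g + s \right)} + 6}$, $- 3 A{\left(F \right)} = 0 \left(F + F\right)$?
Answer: $-27653 + \sqrt{6} \approx -27651.0$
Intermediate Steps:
$A{\left(F \right)} = 0$ ($A{\left(F \right)} = - \frac{0 \left(F + F\right)}{3} = - \frac{0 \cdot 2 F}{3} = \left(- \frac{1}{3}\right) 0 = 0$)
$B{\left(s,g \right)} = \sqrt{6} + g s$ ($B{\left(s,g \right)} = s g + \sqrt{0 + 6} = g s + \sqrt{6} = \sqrt{6} + g s$)
$-29974 + B{\left(-11,-211 \right)} = -29974 + \left(\sqrt{6} - -2321\right) = -29974 + \left(\sqrt{6} + 2321\right) = -29974 + \left(2321 + \sqrt{6}\right) = -27653 + \sqrt{6}$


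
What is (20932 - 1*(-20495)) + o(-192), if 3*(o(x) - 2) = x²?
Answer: 53717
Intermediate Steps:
o(x) = 2 + x²/3
(20932 - 1*(-20495)) + o(-192) = (20932 - 1*(-20495)) + (2 + (⅓)*(-192)²) = (20932 + 20495) + (2 + (⅓)*36864) = 41427 + (2 + 12288) = 41427 + 12290 = 53717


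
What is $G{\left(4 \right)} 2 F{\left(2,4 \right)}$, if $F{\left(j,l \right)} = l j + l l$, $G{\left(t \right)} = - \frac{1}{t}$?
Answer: $-12$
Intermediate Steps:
$F{\left(j,l \right)} = l^{2} + j l$ ($F{\left(j,l \right)} = j l + l^{2} = l^{2} + j l$)
$G{\left(4 \right)} 2 F{\left(2,4 \right)} = - \frac{1}{4} \cdot 2 \cdot 4 \left(2 + 4\right) = \left(-1\right) \frac{1}{4} \cdot 2 \cdot 4 \cdot 6 = \left(- \frac{1}{4}\right) 2 \cdot 24 = \left(- \frac{1}{2}\right) 24 = -12$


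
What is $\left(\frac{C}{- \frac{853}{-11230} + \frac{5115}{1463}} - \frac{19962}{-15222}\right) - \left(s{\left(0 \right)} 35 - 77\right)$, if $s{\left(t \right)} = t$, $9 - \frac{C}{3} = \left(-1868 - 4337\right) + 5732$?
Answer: $\frac{6539253633904}{13535907263} \approx 483.1$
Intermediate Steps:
$C = 1446$ ($C = 27 - 3 \left(\left(-1868 - 4337\right) + 5732\right) = 27 - 3 \left(-6205 + 5732\right) = 27 - -1419 = 27 + 1419 = 1446$)
$\left(\frac{C}{- \frac{853}{-11230} + \frac{5115}{1463}} - \frac{19962}{-15222}\right) - \left(s{\left(0 \right)} 35 - 77\right) = \left(\frac{1446}{- \frac{853}{-11230} + \frac{5115}{1463}} - \frac{19962}{-15222}\right) - \left(0 \cdot 35 - 77\right) = \left(\frac{1446}{\left(-853\right) \left(- \frac{1}{11230}\right) + 5115 \cdot \frac{1}{1463}} - - \frac{3327}{2537}\right) - \left(0 - 77\right) = \left(\frac{1446}{\frac{853}{11230} + \frac{465}{133}} + \frac{3327}{2537}\right) - -77 = \left(\frac{1446}{\frac{5335399}{1493590}} + \frac{3327}{2537}\right) + 77 = \left(1446 \cdot \frac{1493590}{5335399} + \frac{3327}{2537}\right) + 77 = \left(\frac{2159731140}{5335399} + \frac{3327}{2537}\right) + 77 = \frac{5496988774653}{13535907263} + 77 = \frac{6539253633904}{13535907263}$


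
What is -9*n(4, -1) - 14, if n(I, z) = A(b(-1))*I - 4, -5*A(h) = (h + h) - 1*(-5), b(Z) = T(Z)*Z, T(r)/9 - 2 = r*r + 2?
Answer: -590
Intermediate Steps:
T(r) = 36 + 9*r² (T(r) = 18 + 9*(r*r + 2) = 18 + 9*(r² + 2) = 18 + 9*(2 + r²) = 18 + (18 + 9*r²) = 36 + 9*r²)
b(Z) = Z*(36 + 9*Z²) (b(Z) = (36 + 9*Z²)*Z = Z*(36 + 9*Z²))
A(h) = -1 - 2*h/5 (A(h) = -((h + h) - 1*(-5))/5 = -(2*h + 5)/5 = -(5 + 2*h)/5 = -1 - 2*h/5)
n(I, z) = -4 + 17*I (n(I, z) = (-1 - 18*(-1)*(4 + (-1)²)/5)*I - 4 = (-1 - 18*(-1)*(4 + 1)/5)*I - 4 = (-1 - 18*(-1)*5/5)*I - 4 = (-1 - ⅖*(-45))*I - 4 = (-1 + 18)*I - 4 = 17*I - 4 = -4 + 17*I)
-9*n(4, -1) - 14 = -9*(-4 + 17*4) - 14 = -9*(-4 + 68) - 14 = -9*64 - 14 = -576 - 14 = -590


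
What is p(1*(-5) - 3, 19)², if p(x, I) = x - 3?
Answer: 121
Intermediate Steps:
p(x, I) = -3 + x
p(1*(-5) - 3, 19)² = (-3 + (1*(-5) - 3))² = (-3 + (-5 - 3))² = (-3 - 8)² = (-11)² = 121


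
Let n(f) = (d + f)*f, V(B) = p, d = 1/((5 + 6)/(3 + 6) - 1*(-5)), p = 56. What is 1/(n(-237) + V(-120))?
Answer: 56/3146467 ≈ 1.7798e-5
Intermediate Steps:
d = 9/56 (d = 1/(11/9 + 5) = 1/(56/9) = 9/56 ≈ 0.16071)
V(B) = 56
n(f) = f*(9/56 + f) (n(f) = (9/56 + f)*f = f*(9/56 + f))
1/(n(-237) + V(-120)) = 1/((1/56)*(-237)*(9 + 56*(-237)) + 56) = 1/((1/56)*(-237)*(9 - 13272) + 56) = 1/((1/56)*(-237)*(-13263) + 56) = 1/(3143331/56 + 56) = 1/(3146467/56) = 56/3146467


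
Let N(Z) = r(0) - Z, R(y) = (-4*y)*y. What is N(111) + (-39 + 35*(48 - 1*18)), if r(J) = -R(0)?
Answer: 900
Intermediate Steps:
R(y) = -4*y²
r(J) = 0 (r(J) = -(-4)*0² = -(-4)*0 = -1*0 = 0)
N(Z) = -Z (N(Z) = 0 - Z = -Z)
N(111) + (-39 + 35*(48 - 1*18)) = -1*111 + (-39 + 35*(48 - 1*18)) = -111 + (-39 + 35*(48 - 18)) = -111 + (-39 + 35*30) = -111 + (-39 + 1050) = -111 + 1011 = 900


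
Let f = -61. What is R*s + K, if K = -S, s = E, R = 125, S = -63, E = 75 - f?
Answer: 17063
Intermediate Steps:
E = 136 (E = 75 - 1*(-61) = 75 + 61 = 136)
s = 136
K = 63 (K = -1*(-63) = 63)
R*s + K = 125*136 + 63 = 17000 + 63 = 17063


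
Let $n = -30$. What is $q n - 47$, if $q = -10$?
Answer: $253$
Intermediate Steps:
$q n - 47 = \left(-10\right) \left(-30\right) - 47 = 300 - 47 = 253$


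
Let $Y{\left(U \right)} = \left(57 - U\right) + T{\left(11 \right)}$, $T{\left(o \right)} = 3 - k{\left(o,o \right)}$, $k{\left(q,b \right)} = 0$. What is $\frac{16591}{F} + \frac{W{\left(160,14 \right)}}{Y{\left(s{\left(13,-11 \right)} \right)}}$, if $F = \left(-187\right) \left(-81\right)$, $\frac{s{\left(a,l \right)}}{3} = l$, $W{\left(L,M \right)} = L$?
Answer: $\frac{1322161}{469557} \approx 2.8158$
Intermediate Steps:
$s{\left(a,l \right)} = 3 l$
$F = 15147$
$T{\left(o \right)} = 3$ ($T{\left(o \right)} = 3 - 0 = 3 + 0 = 3$)
$Y{\left(U \right)} = 60 - U$ ($Y{\left(U \right)} = \left(57 - U\right) + 3 = 60 - U$)
$\frac{16591}{F} + \frac{W{\left(160,14 \right)}}{Y{\left(s{\left(13,-11 \right)} \right)}} = \frac{16591}{15147} + \frac{160}{60 - 3 \left(-11\right)} = 16591 \cdot \frac{1}{15147} + \frac{160}{60 - -33} = \frac{16591}{15147} + \frac{160}{60 + 33} = \frac{16591}{15147} + \frac{160}{93} = \frac{1322161}{469557}$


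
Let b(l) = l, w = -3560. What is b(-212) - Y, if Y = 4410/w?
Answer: -75031/356 ≈ -210.76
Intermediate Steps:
Y = -441/356 (Y = 4410/(-3560) = 4410*(-1/3560) = -441/356 ≈ -1.2388)
b(-212) - Y = -212 - 1*(-441/356) = -212 + 441/356 = -75031/356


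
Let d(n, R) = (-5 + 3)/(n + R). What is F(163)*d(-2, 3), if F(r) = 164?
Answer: -328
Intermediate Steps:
d(n, R) = -2/(R + n)
F(163)*d(-2, 3) = 164*(-2/(3 - 2)) = 164*(-2/1) = 164*(-2*1) = 164*(-2) = -328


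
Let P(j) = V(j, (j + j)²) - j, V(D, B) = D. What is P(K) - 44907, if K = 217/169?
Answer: -44907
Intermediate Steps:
K = 217/169 (K = 217*(1/169) = 217/169 ≈ 1.2840)
P(j) = 0 (P(j) = j - j = 0)
P(K) - 44907 = 0 - 44907 = -44907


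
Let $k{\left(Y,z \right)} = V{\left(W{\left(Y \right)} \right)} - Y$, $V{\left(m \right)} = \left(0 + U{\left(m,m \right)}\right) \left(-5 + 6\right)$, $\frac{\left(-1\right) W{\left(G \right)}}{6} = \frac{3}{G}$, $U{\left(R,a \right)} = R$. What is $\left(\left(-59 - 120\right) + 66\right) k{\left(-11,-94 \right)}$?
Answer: $- \frac{15707}{11} \approx -1427.9$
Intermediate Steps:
$W{\left(G \right)} = - \frac{18}{G}$ ($W{\left(G \right)} = - 6 \frac{3}{G} = - \frac{18}{G}$)
$V{\left(m \right)} = m$ ($V{\left(m \right)} = \left(0 + m\right) \left(-5 + 6\right) = m 1 = m$)
$k{\left(Y,z \right)} = - Y - \frac{18}{Y}$ ($k{\left(Y,z \right)} = - \frac{18}{Y} - Y = - Y - \frac{18}{Y}$)
$\left(\left(-59 - 120\right) + 66\right) k{\left(-11,-94 \right)} = \left(\left(-59 - 120\right) + 66\right) \left(\left(-1\right) \left(-11\right) - \frac{18}{-11}\right) = \left(-179 + 66\right) \left(11 - - \frac{18}{11}\right) = - 113 \left(11 + \frac{18}{11}\right) = \left(-113\right) \frac{139}{11} = - \frac{15707}{11}$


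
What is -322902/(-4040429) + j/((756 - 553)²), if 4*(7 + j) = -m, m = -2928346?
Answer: 5942443421247/333004077322 ≈ 17.845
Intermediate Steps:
j = 1464159/2 (j = -7 + (-1*(-2928346))/4 = -7 + (¼)*2928346 = -7 + 1464173/2 = 1464159/2 ≈ 7.3208e+5)
-322902/(-4040429) + j/((756 - 553)²) = -322902/(-4040429) + 1464159/(2*((756 - 553)²)) = -322902*(-1/4040429) + 1464159/(2*(203²)) = 322902/4040429 + (1464159/2)/41209 = 322902/4040429 + (1464159/2)*(1/41209) = 322902/4040429 + 1464159/82418 = 5942443421247/333004077322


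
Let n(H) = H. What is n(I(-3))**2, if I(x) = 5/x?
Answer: 25/9 ≈ 2.7778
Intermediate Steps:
n(I(-3))**2 = (5/(-3))**2 = (5*(-1/3))**2 = (-5/3)**2 = 25/9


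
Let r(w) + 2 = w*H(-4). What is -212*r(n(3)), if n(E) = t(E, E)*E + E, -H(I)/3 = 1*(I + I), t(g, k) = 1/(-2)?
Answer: -7208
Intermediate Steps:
t(g, k) = -½
H(I) = -6*I (H(I) = -3*(I + I) = -3*2*I = -6*I)
n(E) = E/2 (n(E) = -E/2 + E = E/2)
r(w) = -2 + 24*w (r(w) = -2 + w*(-6*(-4)) = -2 + w*24 = -2 + 24*w)
-212*r(n(3)) = -212*(-2 + 24*((½)*3)) = -212*(-2 + 24*(3/2)) = -212*(-2 + 36) = -212*34 = -7208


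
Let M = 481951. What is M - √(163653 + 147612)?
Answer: 481951 - 3*√34585 ≈ 4.8139e+5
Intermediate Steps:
M - √(163653 + 147612) = 481951 - √(163653 + 147612) = 481951 - √311265 = 481951 - 3*√34585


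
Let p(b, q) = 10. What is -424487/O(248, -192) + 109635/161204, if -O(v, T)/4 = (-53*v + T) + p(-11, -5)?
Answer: -15646254577/2148204504 ≈ -7.2834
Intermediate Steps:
O(v, T) = -40 - 4*T + 212*v (O(v, T) = -4*((-53*v + T) + 10) = -4*((T - 53*v) + 10) = -4*(10 + T - 53*v) = -40 - 4*T + 212*v)
-424487/O(248, -192) + 109635/161204 = -424487/(-40 - 4*(-192) + 212*248) + 109635/161204 = -424487/(-40 + 768 + 52576) + 109635*(1/161204) = -424487/53304 + 109635/161204 = -15646254577/2148204504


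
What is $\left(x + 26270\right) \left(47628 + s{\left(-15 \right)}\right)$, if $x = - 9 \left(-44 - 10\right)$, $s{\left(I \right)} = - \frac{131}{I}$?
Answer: $\frac{19118526556}{15} \approx 1.2746 \cdot 10^{9}$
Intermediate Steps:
$x = 486$ ($x = \left(-9\right) \left(-54\right) = 486$)
$\left(x + 26270\right) \left(47628 + s{\left(-15 \right)}\right) = \left(486 + 26270\right) \left(47628 - \frac{131}{-15}\right) = 26756 \left(47628 - - \frac{131}{15}\right) = 26756 \left(47628 + \frac{131}{15}\right) = 26756 \cdot \frac{714551}{15} = \frac{19118526556}{15}$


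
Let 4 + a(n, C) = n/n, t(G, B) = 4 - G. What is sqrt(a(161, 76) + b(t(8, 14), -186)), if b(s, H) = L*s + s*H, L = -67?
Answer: sqrt(1009) ≈ 31.765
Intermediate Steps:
b(s, H) = -67*s + H*s (b(s, H) = -67*s + s*H = -67*s + H*s)
a(n, C) = -3 (a(n, C) = -4 + n/n = -4 + 1 = -3)
sqrt(a(161, 76) + b(t(8, 14), -186)) = sqrt(-3 + (4 - 1*8)*(-67 - 186)) = sqrt(-3 + (4 - 8)*(-253)) = sqrt(-3 - 4*(-253)) = sqrt(-3 + 1012) = sqrt(1009)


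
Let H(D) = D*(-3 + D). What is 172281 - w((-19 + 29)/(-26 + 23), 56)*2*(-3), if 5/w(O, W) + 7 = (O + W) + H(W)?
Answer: 1557592611/9041 ≈ 1.7228e+5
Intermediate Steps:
w(O, W) = 5/(-7 + O + W + W*(-3 + W)) (w(O, W) = 5/(-7 + ((O + W) + W*(-3 + W))) = 5/(-7 + (O + W + W*(-3 + W))) = 5/(-7 + O + W + W*(-3 + W)))
172281 - w((-19 + 29)/(-26 + 23), 56)*2*(-3) = 172281 - 5/(-7 + (-19 + 29)/(-26 + 23) + 56 + 56*(-3 + 56))*2*(-3) = 172281 - 5/(-7 + 10/(-3) + 56 + 56*53)*(-6) = 172281 - 5/(-7 + 10*(-1/3) + 56 + 2968)*(-6) = 172281 - 5/(-7 - 10/3 + 56 + 2968)*(-6) = 172281 - 5/(9041/3)*(-6) = 172281 - 5*(3/9041)*(-6) = 172281 - 15*(-6)/9041 = 172281 - 1*(-90/9041) = 172281 + 90/9041 = 1557592611/9041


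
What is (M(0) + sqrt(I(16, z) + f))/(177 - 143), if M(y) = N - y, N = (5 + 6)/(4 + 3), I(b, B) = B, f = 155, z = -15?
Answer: 11/238 + sqrt(35)/17 ≈ 0.39422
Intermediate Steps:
N = 11/7 ≈ 1.5714
M(y) = 11/7 - y
(M(0) + sqrt(I(16, z) + f))/(177 - 143) = ((11/7 - 1*0) + sqrt(-15 + 155))/(177 - 143) = ((11/7 + 0) + sqrt(140))/34 = (11/7 + 2*sqrt(35))*(1/34) = 11/238 + sqrt(35)/17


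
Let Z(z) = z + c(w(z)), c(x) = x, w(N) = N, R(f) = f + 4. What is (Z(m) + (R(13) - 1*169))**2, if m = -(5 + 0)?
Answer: 26244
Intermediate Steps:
m = -5 (m = -1*5 = -5)
R(f) = 4 + f
Z(z) = 2*z (Z(z) = z + z = 2*z)
(Z(m) + (R(13) - 1*169))**2 = (2*(-5) + ((4 + 13) - 1*169))**2 = (-10 + (17 - 169))**2 = (-10 - 152)**2 = (-162)**2 = 26244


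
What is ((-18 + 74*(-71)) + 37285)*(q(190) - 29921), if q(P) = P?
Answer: -951778503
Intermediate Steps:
((-18 + 74*(-71)) + 37285)*(q(190) - 29921) = ((-18 + 74*(-71)) + 37285)*(190 - 29921) = ((-18 - 5254) + 37285)*(-29731) = (-5272 + 37285)*(-29731) = 32013*(-29731) = -951778503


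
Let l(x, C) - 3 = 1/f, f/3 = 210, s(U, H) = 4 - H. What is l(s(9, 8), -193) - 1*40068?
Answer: -25240949/630 ≈ -40065.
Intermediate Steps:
f = 630 (f = 3*210 = 630)
l(x, C) = 1891/630 (l(x, C) = 3 + 1/630 = 1891/630)
l(s(9, 8), -193) - 1*40068 = 1891/630 - 1*40068 = 1891/630 - 40068 = -25240949/630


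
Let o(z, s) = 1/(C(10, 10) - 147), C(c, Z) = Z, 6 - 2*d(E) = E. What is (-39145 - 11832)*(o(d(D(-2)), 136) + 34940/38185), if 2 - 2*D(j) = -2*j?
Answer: -48413825463/1046269 ≈ -46273.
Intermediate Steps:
D(j) = 1 + j (D(j) = 1 - (-1)*j = 1 + j)
d(E) = 3 - E/2
o(z, s) = -1/137 (o(z, s) = 1/(10 - 147) = 1/(-137) = -1/137)
(-39145 - 11832)*(o(d(D(-2)), 136) + 34940/38185) = (-39145 - 11832)*(-1/137 + 34940/38185) = -50977*(-1/137 + 34940*(1/38185)) = -50977*(-1/137 + 6988/7637) = -50977*949719/1046269 = -48413825463/1046269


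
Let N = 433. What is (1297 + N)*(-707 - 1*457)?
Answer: -2013720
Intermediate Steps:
(1297 + N)*(-707 - 1*457) = (1297 + 433)*(-707 - 1*457) = 1730*(-707 - 457) = 1730*(-1164) = -2013720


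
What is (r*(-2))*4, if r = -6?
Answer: 48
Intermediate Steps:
(r*(-2))*4 = -6*(-2)*4 = 12*4 = 48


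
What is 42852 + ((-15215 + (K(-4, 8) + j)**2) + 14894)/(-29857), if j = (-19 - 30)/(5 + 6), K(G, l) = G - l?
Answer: 154811297924/3612697 ≈ 42852.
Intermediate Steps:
j = -49/11 ≈ -4.4545
42852 + ((-15215 + (K(-4, 8) + j)**2) + 14894)/(-29857) = 42852 + ((-15215 + ((-4 - 1*8) - 49/11)**2) + 14894)/(-29857) = 42852 + ((-15215 + ((-4 - 8) - 49/11)**2) + 14894)*(-1/29857) = 42852 + ((-15215 + (-12 - 49/11)**2) + 14894)*(-1/29857) = 42852 + ((-15215 + (-181/11)**2) + 14894)*(-1/29857) = 42852 + ((-15215 + 32761/121) + 14894)*(-1/29857) = 42852 + (-1808254/121 + 14894)*(-1/29857) = 42852 - 6080/121*(-1/29857) = 42852 + 6080/3612697 = 154811297924/3612697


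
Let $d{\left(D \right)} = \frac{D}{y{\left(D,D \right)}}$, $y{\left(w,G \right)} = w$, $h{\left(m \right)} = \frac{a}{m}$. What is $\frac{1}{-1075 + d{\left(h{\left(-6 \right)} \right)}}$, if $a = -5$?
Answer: $- \frac{1}{1074} \approx -0.0009311$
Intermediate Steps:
$h{\left(m \right)} = - \frac{5}{m}$
$d{\left(D \right)} = 1$ ($d{\left(D \right)} = \frac{D}{D} = 1$)
$\frac{1}{-1075 + d{\left(h{\left(-6 \right)} \right)}} = \frac{1}{-1075 + 1} = \frac{1}{-1074} = - \frac{1}{1074}$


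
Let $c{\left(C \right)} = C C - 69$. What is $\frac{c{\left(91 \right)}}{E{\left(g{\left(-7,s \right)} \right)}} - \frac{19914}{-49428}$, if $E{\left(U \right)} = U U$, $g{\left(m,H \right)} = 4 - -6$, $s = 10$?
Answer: $\frac{16995589}{205950} \approx 82.523$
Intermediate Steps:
$c{\left(C \right)} = -69 + C^{2}$ ($c{\left(C \right)} = C^{2} - 69 = -69 + C^{2}$)
$g{\left(m,H \right)} = 10$ ($g{\left(m,H \right)} = 4 + 6 = 10$)
$E{\left(U \right)} = U^{2}$
$\frac{c{\left(91 \right)}}{E{\left(g{\left(-7,s \right)} \right)}} - \frac{19914}{-49428} = \frac{-69 + 91^{2}}{10^{2}} - \frac{19914}{-49428} = \frac{-69 + 8281}{100} - - \frac{3319}{8238} = 8212 \cdot \frac{1}{100} + \frac{3319}{8238} = \frac{2053}{25} + \frac{3319}{8238} = \frac{16995589}{205950}$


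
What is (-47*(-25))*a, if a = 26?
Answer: 30550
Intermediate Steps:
(-47*(-25))*a = -47*(-25)*26 = 1175*26 = 30550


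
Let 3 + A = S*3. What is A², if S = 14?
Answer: 1521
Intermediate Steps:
A = 39 (A = -3 + 14*3 = -3 + 42 = 39)
A² = 39² = 1521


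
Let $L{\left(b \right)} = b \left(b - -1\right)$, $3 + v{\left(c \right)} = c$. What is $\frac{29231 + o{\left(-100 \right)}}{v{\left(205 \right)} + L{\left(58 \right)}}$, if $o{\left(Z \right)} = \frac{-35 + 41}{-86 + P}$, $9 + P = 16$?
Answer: $\frac{15293}{1896} \approx 8.0659$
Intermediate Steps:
$P = 7$ ($P = -9 + 16 = 7$)
$v{\left(c \right)} = -3 + c$
$o{\left(Z \right)} = - \frac{6}{79}$ ($o{\left(Z \right)} = \frac{-35 + 41}{-86 + 7} = \frac{6}{-79} = 6 \left(- \frac{1}{79}\right) = - \frac{6}{79}$)
$L{\left(b \right)} = b \left(1 + b\right)$ ($L{\left(b \right)} = b \left(b + \left(-3 + 4\right)\right) = b \left(b + 1\right) = b \left(1 + b\right)$)
$\frac{29231 + o{\left(-100 \right)}}{v{\left(205 \right)} + L{\left(58 \right)}} = \frac{29231 - \frac{6}{79}}{\left(-3 + 205\right) + 58 \left(1 + 58\right)} = \frac{2309243}{79 \left(202 + 58 \cdot 59\right)} = \frac{2309243}{79 \left(202 + 3422\right)} = \frac{2309243}{79 \cdot 3624} = \frac{2309243}{79} \cdot \frac{1}{3624} = \frac{15293}{1896}$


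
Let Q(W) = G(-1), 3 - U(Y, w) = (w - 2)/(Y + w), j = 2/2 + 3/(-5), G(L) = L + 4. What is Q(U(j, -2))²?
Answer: 9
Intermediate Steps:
G(L) = 4 + L
j = ⅖ (j = 2*(½) + 3*(-⅕) = 1 - ⅗ = ⅖ ≈ 0.40000)
U(Y, w) = 3 - (-2 + w)/(Y + w) (U(Y, w) = 3 - (w - 2)/(Y + w) = 3 - (-2 + w)/(Y + w))
Q(W) = 3 (Q(W) = 4 - 1 = 3)
Q(U(j, -2))² = 3² = 9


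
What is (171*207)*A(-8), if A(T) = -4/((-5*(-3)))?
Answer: -47196/5 ≈ -9439.2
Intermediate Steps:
A(T) = -4/15
(171*207)*A(-8) = (171*207)*(-4/15) = 35397*(-4/15) = -47196/5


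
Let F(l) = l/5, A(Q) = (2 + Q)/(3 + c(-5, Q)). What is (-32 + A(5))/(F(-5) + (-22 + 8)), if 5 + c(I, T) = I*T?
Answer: 871/405 ≈ 2.1506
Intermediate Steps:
c(I, T) = -5 + I*T
A(Q) = (2 + Q)/(-2 - 5*Q) (A(Q) = (2 + Q)/(3 + (-5 - 5*Q)) = (2 + Q)/(-2 - 5*Q))
F(l) = l/5 (F(l) = l*(1/5) = l/5)
(-32 + A(5))/(F(-5) + (-22 + 8)) = (-32 + (-2 - 1*5)/(2 + 5*5))/((1/5)*(-5) + (-22 + 8)) = (-32 + (-2 - 5)/(2 + 25))/(-1 - 14) = (-32 - 7/27)/(-15) = (-32 + (1/27)*(-7))*(-1/15) = (-32 - 7/27)*(-1/15) = -871/27*(-1/15) = 871/405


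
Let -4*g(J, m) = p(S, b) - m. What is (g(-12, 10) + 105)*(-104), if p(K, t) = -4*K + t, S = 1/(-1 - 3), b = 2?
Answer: -11102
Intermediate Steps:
S = -¼ (S = 1/(-4) = -¼ ≈ -0.25000)
p(K, t) = t - 4*K
g(J, m) = -¾ + m/4 (g(J, m) = -((2 - 4*(-¼)) - m)/4 = -((2 + 1) - m)/4 = -(3 - m)/4 = -¾ + m/4)
(g(-12, 10) + 105)*(-104) = ((-¾ + (¼)*10) + 105)*(-104) = ((-¾ + 5/2) + 105)*(-104) = (7/4 + 105)*(-104) = (427/4)*(-104) = -11102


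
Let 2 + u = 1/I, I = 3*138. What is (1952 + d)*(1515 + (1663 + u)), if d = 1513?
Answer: 506223025/46 ≈ 1.1005e+7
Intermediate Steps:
I = 414
u = -827/414 (u = -2 + 1/414 = -827/414 ≈ -1.9976)
(1952 + d)*(1515 + (1663 + u)) = (1952 + 1513)*(1515 + (1663 - 827/414)) = 3465*(1515 + 687655/414) = 3465*(1314865/414) = 506223025/46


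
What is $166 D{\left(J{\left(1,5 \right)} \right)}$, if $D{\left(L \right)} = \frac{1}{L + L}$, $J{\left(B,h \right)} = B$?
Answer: $83$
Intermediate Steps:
$D{\left(L \right)} = \frac{1}{2 L}$
$166 D{\left(J{\left(1,5 \right)} \right)} = 166 \frac{1}{2 \cdot 1} = 166 \cdot \frac{1}{2} \cdot 1 = 166 \cdot \frac{1}{2} = 83$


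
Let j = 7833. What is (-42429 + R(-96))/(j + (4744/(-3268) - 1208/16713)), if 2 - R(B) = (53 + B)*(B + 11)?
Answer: -629227636722/106935054439 ≈ -5.8842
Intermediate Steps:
R(B) = 2 - (11 + B)*(53 + B) (R(B) = 2 - (53 + B)*(B + 11) = 2 - (53 + B)*(11 + B) = 2 - (11 + B)*(53 + B))
(-42429 + R(-96))/(j + (4744/(-3268) - 1208/16713)) = (-42429 + (-581 - 1*(-96)² - 64*(-96)))/(7833 + (4744/(-3268) - 1208/16713)) = (-42429 + (-581 - 1*9216 + 6144))/(7833 + (4744*(-1/3268) - 1208*1/16713)) = (-42429 + (-581 - 9216 + 6144))/(7833 + (-1186/817 - 1208/16713)) = (-42429 - 3653)/(7833 - 20808554/13654521) = -46082/106935054439/13654521 = -46082*13654521/106935054439 = -629227636722/106935054439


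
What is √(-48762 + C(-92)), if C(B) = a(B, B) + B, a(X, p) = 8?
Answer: I*√48846 ≈ 221.01*I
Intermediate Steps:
C(B) = 8 + B
√(-48762 + C(-92)) = √(-48762 + (8 - 92)) = √(-48762 - 84) = √(-48846) = I*√48846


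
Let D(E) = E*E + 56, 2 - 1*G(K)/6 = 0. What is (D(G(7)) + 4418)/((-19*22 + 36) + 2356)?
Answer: 2309/987 ≈ 2.3394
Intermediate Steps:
G(K) = 12 (G(K) = 12 - 6*0 = 12 + 0 = 12)
D(E) = 56 + E² (D(E) = E² + 56 = 56 + E²)
(D(G(7)) + 4418)/((-19*22 + 36) + 2356) = ((56 + 12²) + 4418)/((-19*22 + 36) + 2356) = ((56 + 144) + 4418)/((-418 + 36) + 2356) = (200 + 4418)/(-382 + 2356) = 4618/1974 = 4618*(1/1974) = 2309/987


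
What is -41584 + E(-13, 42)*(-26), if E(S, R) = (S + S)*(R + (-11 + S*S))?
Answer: 93616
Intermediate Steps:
E(S, R) = 2*S*(-11 + R + S**2) (E(S, R) = (2*S)*(R + (-11 + S**2)) = (2*S)*(-11 + R + S**2) = 2*S*(-11 + R + S**2))
-41584 + E(-13, 42)*(-26) = -41584 + (2*(-13)*(-11 + 42 + (-13)**2))*(-26) = -41584 + (2*(-13)*(-11 + 42 + 169))*(-26) = -41584 + (2*(-13)*200)*(-26) = -41584 - 5200*(-26) = -41584 + 135200 = 93616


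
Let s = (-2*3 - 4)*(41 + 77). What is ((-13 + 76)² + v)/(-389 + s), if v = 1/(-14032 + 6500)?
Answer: -29894507/11817708 ≈ -2.5296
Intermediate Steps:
v = -1/7532 (v = 1/(-7532) = -1/7532 ≈ -0.00013277)
s = -1180 (s = (-6 - 4)*118 = -10*118 = -1180)
((-13 + 76)² + v)/(-389 + s) = ((-13 + 76)² - 1/7532)/(-389 - 1180) = (63² - 1/7532)/(-1569) = (3969 - 1/7532)*(-1/1569) = (29894507/7532)*(-1/1569) = -29894507/11817708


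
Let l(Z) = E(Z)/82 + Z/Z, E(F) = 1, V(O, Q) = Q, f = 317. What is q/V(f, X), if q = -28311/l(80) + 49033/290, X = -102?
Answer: 669165841/2455140 ≈ 272.56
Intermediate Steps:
l(Z) = 83/82 (l(Z) = 1/82 + Z/Z = 1*(1/82) + 1 = 1/82 + 1 = 83/82)
q = -669165841/24070 (q = -28311/83/82 + 49033/290 = -28311*82/83 + 49033*(1/290) = -2321502/83 + 49033/290 = -669165841/24070 ≈ -27801.)
q/V(f, X) = -669165841/24070/(-102) = -669165841/24070*(-1/102) = 669165841/2455140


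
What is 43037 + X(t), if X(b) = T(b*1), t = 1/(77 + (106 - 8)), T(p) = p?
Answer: 7531476/175 ≈ 43037.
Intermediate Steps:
t = 1/175 (t = 1/(77 + 98) = 1/175 ≈ 0.0057143)
X(b) = b (X(b) = b*1 = b)
43037 + X(t) = 43037 + 1/175 = 7531476/175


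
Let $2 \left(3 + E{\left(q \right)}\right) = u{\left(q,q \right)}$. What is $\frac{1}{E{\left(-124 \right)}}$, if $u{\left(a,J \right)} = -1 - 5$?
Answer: $- \frac{1}{6} \approx -0.16667$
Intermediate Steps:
$u{\left(a,J \right)} = -6$
$E{\left(q \right)} = -6$ ($E{\left(q \right)} = -3 + \frac{1}{2} \left(-6\right) = -3 - 3 = -6$)
$\frac{1}{E{\left(-124 \right)}} = \frac{1}{-6} = - \frac{1}{6}$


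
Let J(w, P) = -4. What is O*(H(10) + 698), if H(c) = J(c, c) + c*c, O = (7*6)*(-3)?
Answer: -100044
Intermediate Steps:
O = -126 (O = 42*(-3) = -126)
H(c) = -4 + c**2 (H(c) = -4 + c*c = -4 + c**2)
O*(H(10) + 698) = -126*((-4 + 10**2) + 698) = -126*((-4 + 100) + 698) = -126*(96 + 698) = -126*794 = -100044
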